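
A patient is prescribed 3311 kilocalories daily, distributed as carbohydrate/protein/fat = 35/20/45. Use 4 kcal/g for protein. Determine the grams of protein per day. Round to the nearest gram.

Protein energy = 20% × 3311 = 662.2 kcal.
At 4 kcal/g: 662.2 ÷ 4 = 165.55 g.

166 g/day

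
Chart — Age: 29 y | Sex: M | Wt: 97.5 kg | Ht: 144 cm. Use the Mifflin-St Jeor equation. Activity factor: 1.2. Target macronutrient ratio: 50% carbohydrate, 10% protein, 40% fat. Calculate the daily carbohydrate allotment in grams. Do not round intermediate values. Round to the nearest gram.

Mifflin-St Jeor (male): BMR = 10(97.5) + 6.25(144) − 5(29) + 5 = 975 + 900 − 145 + 5 = 1735 kcal/day.
TEE = 1735 × 1.2 = 2082 kcal/day.
Carbohydrate energy = 50% × 2082 = 1041 kcal.
Carbohydrate = 1041 ÷ 4 kcal/g = 260.25 g.

260 g/day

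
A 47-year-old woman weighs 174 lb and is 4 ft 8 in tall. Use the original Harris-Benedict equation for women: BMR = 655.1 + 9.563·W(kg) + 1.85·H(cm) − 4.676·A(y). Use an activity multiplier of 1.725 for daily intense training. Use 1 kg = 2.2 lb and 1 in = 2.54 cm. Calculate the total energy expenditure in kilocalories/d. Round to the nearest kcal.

Convert to metric: weight = 174 ÷ 2.2 = 79.0909 kg; height = (4×12 + 8) × 2.54 = 56 × 2.54 = 142.24 cm.
Harris-Benedict: BMR = 655.1 + 9.563(79.0909) + 1.85(142.24) − 4.676(47) = 1454.8184 kcal/day.
TEE = BMR × activity factor = 1454.8184 × 1.725 = 2509.5617 kcal/day.

2510 kilocalories/d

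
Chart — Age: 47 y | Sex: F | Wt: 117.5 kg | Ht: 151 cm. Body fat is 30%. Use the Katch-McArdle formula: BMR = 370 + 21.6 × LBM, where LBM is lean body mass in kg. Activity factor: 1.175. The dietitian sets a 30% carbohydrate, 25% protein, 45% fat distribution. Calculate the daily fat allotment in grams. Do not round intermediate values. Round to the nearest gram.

LBM = 117.5 × (1 − 0.3) = 82.25 kg. Katch-McArdle: BMR = 370 + 21.6 × 82.25 = 2146.6 kcal/day.
TEE = 2146.6 × 1.175 = 2522.255 kcal/day.
Fat energy = 45% × 2522.255 = 1135.0148 kcal.
Fat = 1135.0148 ÷ 9 kcal/g = 126.1128 g.

126 g/day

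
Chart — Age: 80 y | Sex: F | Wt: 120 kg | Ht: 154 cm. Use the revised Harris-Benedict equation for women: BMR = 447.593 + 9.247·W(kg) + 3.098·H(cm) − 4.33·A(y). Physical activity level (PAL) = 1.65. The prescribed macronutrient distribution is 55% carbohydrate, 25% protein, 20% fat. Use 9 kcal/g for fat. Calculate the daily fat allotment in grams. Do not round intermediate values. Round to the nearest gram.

62 g/day

Harris-Benedict: BMR = 447.593 + 9.247(120) + 3.098(154) − 4.33(80) = 1687.925 kcal/day.
TEE = 1687.925 × 1.65 = 2785.0763 kcal/day.
Fat energy = 20% × 2785.0763 = 557.0153 kcal.
Fat = 557.0153 ÷ 9 kcal/g = 61.8906 g.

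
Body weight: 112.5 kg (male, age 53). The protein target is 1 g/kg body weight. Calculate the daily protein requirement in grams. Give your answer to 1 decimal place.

Protein = 1 g/kg × 112.5 kg = 112.5 g/day.

112.5 g/day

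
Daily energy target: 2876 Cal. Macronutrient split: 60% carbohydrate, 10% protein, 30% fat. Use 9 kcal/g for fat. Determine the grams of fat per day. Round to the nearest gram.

96 g/day

Fat energy = 30% × 2876 = 862.8 kcal.
At 9 kcal/g: 862.8 ÷ 9 = 95.8667 g.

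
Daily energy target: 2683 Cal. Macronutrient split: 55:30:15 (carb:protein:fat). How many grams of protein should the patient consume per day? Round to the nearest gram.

201 g/day

Protein energy = 30% × 2683 = 804.9 kcal.
At 4 kcal/g: 804.9 ÷ 4 = 201.225 g.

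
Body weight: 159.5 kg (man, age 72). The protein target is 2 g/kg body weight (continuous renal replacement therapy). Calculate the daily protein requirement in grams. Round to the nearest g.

319 g/day

Protein = 2 g/kg × 159.5 kg = 319 g/day.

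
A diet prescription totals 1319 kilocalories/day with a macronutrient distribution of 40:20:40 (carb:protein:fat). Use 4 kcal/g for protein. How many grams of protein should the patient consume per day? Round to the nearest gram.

66 g/day

Protein energy = 20% × 1319 = 263.8 kcal.
At 4 kcal/g: 263.8 ÷ 4 = 65.95 g.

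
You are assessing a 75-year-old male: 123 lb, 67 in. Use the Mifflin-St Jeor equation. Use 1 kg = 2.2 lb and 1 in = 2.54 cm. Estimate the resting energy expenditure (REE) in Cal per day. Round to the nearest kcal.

1253 Cal per day

Convert to metric: weight = 123 ÷ 2.2 = 55.9091 kg; height = 67 × 2.54 = 170.18 cm.
Mifflin-St Jeor (male): BMR = 10(55.9091) + 6.25(170.18) − 5(75) + 5 = 559.0909 + 1063.625 − 375 + 5 = 1252.7159 kcal/day.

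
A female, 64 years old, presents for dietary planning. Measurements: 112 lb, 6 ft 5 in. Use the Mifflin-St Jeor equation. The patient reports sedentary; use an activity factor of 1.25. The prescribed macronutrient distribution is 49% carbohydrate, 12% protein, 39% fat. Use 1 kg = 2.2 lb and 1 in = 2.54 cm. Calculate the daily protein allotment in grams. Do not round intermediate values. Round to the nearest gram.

47 g/day

Convert to metric: weight = 112 ÷ 2.2 = 50.9091 kg; height = (6×12 + 5) × 2.54 = 77 × 2.54 = 195.58 cm.
Mifflin-St Jeor (female): BMR = 10(50.9091) + 6.25(195.58) − 5(64) − 161 = 509.0909 + 1222.375 − 320 − 161 = 1250.4659 kcal/day.
TEE = 1250.4659 × 1.25 = 1563.0824 kcal/day.
Protein energy = 12% × 1563.0824 = 187.5699 kcal.
Protein = 187.5699 ÷ 4 kcal/g = 46.8925 g.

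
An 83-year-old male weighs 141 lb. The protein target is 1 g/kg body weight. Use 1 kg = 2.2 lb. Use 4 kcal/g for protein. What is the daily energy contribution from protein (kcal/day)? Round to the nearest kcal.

Weight in kg = 141 ÷ 2.2 = 64.0909 kg.
Protein = 1 g/kg × 64.0909 kg = 64.0909 g/day.
Protein energy = 64.0909 g × 4 kcal/g = 256.3636 kcal/day.

256 kcal/day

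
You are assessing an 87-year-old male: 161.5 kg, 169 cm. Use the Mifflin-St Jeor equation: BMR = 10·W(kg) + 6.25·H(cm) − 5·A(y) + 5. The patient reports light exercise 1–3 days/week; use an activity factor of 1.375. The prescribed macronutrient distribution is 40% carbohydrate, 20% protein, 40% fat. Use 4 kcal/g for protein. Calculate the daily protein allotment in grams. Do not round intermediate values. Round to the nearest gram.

Mifflin-St Jeor (male): BMR = 10(161.5) + 6.25(169) − 5(87) + 5 = 1615 + 1056.25 − 435 + 5 = 2241.25 kcal/day.
TEE = 2241.25 × 1.375 = 3081.7188 kcal/day.
Protein energy = 20% × 3081.7188 = 616.3438 kcal.
Protein = 616.3438 ÷ 4 kcal/g = 154.0859 g.

154 g/day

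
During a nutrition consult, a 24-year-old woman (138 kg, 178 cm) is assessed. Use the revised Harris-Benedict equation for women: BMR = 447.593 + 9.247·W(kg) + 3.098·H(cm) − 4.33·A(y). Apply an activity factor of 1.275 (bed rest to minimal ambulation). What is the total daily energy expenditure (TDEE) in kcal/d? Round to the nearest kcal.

Harris-Benedict: BMR = 447.593 + 9.247(138) + 3.098(178) − 4.33(24) = 2171.203 kcal/day.
TEE = BMR × activity factor = 2171.203 × 1.275 = 2768.2838 kcal/day.

2768 kcal/d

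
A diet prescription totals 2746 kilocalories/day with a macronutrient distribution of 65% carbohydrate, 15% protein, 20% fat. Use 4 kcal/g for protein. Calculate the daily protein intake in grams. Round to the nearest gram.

103 g/day

Protein energy = 15% × 2746 = 411.9 kcal.
At 4 kcal/g: 411.9 ÷ 4 = 102.975 g.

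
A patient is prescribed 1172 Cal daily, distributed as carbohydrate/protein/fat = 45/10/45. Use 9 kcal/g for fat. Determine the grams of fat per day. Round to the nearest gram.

Fat energy = 45% × 1172 = 527.4 kcal.
At 9 kcal/g: 527.4 ÷ 9 = 58.6 g.

59 g/day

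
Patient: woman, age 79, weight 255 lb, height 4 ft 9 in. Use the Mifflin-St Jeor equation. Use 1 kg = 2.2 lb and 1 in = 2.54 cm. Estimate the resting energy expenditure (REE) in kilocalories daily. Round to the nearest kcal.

Convert to metric: weight = 255 ÷ 2.2 = 115.9091 kg; height = (4×12 + 9) × 2.54 = 57 × 2.54 = 144.78 cm.
Mifflin-St Jeor (female): BMR = 10(115.9091) + 6.25(144.78) − 5(79) − 161 = 1159.0909 + 904.875 − 395 − 161 = 1507.9659 kcal/day.

1508 kilocalories daily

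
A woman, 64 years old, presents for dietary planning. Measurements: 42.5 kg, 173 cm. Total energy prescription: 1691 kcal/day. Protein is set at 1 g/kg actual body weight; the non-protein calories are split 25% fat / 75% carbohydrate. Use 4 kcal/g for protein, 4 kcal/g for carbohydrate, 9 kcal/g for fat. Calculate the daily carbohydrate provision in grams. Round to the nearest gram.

285 g/day

Protein = 1 × 42.5 = 42.5 g → 42.5 × 4 = 170 kcal.
Non-protein calories = 1691 − 170 = 1521 kcal.
Fat: 25% × 1521 = 380.25 kcal; carbohydrate: 1140.75 kcal.
Carbohydrate: 1140.75 kcal ÷ 4 kcal/g = 285.1875 g.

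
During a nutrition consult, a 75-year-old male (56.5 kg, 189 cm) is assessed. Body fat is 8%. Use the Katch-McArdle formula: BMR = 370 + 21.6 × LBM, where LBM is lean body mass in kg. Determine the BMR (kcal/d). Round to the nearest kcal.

1493 kcal/d

LBM = 56.5 × (1 − 0.08) = 51.98 kg. Katch-McArdle: BMR = 370 + 21.6 × 51.98 = 1492.768 kcal/day.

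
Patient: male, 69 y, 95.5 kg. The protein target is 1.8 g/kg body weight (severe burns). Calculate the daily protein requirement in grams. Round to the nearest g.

Protein = 1.8 g/kg × 95.5 kg = 171.9 g/day.

172 g/day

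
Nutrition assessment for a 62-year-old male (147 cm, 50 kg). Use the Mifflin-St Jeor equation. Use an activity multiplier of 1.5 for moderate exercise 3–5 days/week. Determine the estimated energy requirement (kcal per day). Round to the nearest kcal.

1671 kcal per day

Mifflin-St Jeor (male): BMR = 10(50) + 6.25(147) − 5(62) + 5 = 500 + 918.75 − 310 + 5 = 1113.75 kcal/day.
TEE = BMR × activity factor = 1113.75 × 1.5 = 1670.625 kcal/day.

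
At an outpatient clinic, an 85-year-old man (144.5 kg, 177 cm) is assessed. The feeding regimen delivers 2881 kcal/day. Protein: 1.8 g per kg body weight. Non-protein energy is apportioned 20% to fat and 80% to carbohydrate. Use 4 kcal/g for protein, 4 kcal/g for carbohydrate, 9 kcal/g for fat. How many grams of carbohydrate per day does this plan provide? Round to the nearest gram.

368 g/day

Protein = 1.8 × 144.5 = 260.1 g → 260.1 × 4 = 1040.4 kcal.
Non-protein calories = 2881 − 1040.4 = 1840.6 kcal.
Fat: 20% × 1840.6 = 368.12 kcal; carbohydrate: 1472.48 kcal.
Carbohydrate: 1472.48 kcal ÷ 4 kcal/g = 368.12 g.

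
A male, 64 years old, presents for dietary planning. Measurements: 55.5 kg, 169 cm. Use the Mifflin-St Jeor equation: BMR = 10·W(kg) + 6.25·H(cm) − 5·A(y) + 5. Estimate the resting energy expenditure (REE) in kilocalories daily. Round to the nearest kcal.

1296 kilocalories daily

Mifflin-St Jeor (male): BMR = 10(55.5) + 6.25(169) − 5(64) + 5 = 555 + 1056.25 − 320 + 5 = 1296.25 kcal/day.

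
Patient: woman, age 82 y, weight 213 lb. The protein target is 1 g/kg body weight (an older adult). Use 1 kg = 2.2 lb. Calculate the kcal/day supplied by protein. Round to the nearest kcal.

387 kcal/day

Weight in kg = 213 ÷ 2.2 = 96.8182 kg.
Protein = 1 g/kg × 96.8182 kg = 96.8182 g/day.
Protein energy = 96.8182 g × 4 kcal/g = 387.2727 kcal/day.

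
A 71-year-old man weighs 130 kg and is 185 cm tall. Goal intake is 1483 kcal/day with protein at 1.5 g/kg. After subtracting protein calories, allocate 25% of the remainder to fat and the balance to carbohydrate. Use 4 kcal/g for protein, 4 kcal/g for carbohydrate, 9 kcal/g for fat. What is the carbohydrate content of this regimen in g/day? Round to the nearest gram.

132 g/day

Protein = 1.5 × 130 = 195 g → 195 × 4 = 780 kcal.
Non-protein calories = 1483 − 780 = 703 kcal.
Fat: 25% × 703 = 175.75 kcal; carbohydrate: 527.25 kcal.
Carbohydrate: 527.25 kcal ÷ 4 kcal/g = 131.8125 g.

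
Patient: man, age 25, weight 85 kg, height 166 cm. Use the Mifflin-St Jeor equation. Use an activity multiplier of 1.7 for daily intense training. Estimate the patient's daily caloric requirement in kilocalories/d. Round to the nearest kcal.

3005 kilocalories/d

Mifflin-St Jeor (male): BMR = 10(85) + 6.25(166) − 5(25) + 5 = 850 + 1037.5 − 125 + 5 = 1767.5 kcal/day.
TEE = BMR × activity factor = 1767.5 × 1.7 = 3004.75 kcal/day.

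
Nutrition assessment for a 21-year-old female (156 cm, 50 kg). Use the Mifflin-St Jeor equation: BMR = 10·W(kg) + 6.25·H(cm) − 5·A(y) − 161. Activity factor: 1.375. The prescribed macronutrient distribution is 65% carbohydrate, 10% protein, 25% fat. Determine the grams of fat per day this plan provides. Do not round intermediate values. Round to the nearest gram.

Mifflin-St Jeor (female): BMR = 10(50) + 6.25(156) − 5(21) − 161 = 500 + 975 − 105 − 161 = 1209 kcal/day.
TEE = 1209 × 1.375 = 1662.375 kcal/day.
Fat energy = 25% × 1662.375 = 415.5938 kcal.
Fat = 415.5938 ÷ 9 kcal/g = 46.1771 g.

46 g/day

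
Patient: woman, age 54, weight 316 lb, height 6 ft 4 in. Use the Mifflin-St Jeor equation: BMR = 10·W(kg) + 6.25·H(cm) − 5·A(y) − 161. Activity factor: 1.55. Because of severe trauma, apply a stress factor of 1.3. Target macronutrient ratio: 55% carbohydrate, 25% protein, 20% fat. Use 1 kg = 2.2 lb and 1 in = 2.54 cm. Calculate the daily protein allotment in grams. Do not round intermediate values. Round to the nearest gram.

279 g/day

Convert to metric: weight = 316 ÷ 2.2 = 143.6364 kg; height = (6×12 + 4) × 2.54 = 76 × 2.54 = 193.04 cm.
Mifflin-St Jeor (female): BMR = 10(143.6364) + 6.25(193.04) − 5(54) − 161 = 1436.3636 + 1206.5 − 270 − 161 = 2211.8636 kcal/day.
TEE = 2211.8636 × 1.55 = 3428.3886 kcal/day.
With stress factor 1.3: 3428.3886 × 1.3 = 4456.9052 kcal/day.
Protein energy = 25% × 4456.9052 = 1114.2263 kcal.
Protein = 1114.2263 ÷ 4 kcal/g = 278.5566 g.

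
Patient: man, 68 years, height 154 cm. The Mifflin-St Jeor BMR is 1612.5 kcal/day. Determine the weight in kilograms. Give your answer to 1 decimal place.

1612.5 = 10·W + 6.25(154) − 5(68) + 5
10·W = 1612.5 − 627.5 = 985, so W = 98.5 kg.

98.5 kg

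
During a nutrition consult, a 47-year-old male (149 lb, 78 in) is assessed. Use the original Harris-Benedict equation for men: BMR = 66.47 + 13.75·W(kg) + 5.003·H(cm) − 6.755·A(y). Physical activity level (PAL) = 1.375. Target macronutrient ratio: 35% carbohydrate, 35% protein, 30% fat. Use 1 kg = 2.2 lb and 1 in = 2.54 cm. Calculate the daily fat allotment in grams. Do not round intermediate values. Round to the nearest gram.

Convert to metric: weight = 149 ÷ 2.2 = 67.7273 kg; height = 78 × 2.54 = 198.12 cm.
Harris-Benedict: BMR = 66.47 + 13.75(67.7273) + 5.003(198.12) − 6.755(47) = 1671.4294 kcal/day.
TEE = 1671.4294 × 1.375 = 2298.2154 kcal/day.
Fat energy = 30% × 2298.2154 = 689.4646 kcal.
Fat = 689.4646 ÷ 9 kcal/g = 76.6072 g.

77 g/day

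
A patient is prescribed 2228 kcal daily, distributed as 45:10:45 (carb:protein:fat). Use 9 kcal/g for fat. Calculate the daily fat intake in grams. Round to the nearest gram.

Fat energy = 45% × 2228 = 1002.6 kcal.
At 9 kcal/g: 1002.6 ÷ 9 = 111.4 g.

111 g/day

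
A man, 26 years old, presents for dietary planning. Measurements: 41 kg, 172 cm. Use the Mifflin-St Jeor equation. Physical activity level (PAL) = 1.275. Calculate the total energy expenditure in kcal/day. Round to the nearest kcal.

Mifflin-St Jeor (male): BMR = 10(41) + 6.25(172) − 5(26) + 5 = 410 + 1075 − 130 + 5 = 1360 kcal/day.
TEE = BMR × activity factor = 1360 × 1.275 = 1734 kcal/day.

1734 kcal/day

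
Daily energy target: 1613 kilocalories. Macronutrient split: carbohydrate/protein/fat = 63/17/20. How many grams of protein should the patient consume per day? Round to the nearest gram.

Protein energy = 17% × 1613 = 274.21 kcal.
At 4 kcal/g: 274.21 ÷ 4 = 68.5525 g.

69 g/day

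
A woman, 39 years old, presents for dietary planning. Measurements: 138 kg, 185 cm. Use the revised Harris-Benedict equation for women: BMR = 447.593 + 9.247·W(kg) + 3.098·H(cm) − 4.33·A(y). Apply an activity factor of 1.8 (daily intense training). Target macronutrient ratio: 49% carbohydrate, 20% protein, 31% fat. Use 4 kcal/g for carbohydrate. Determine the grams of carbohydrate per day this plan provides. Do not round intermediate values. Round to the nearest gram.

469 g/day

Harris-Benedict: BMR = 447.593 + 9.247(138) + 3.098(185) − 4.33(39) = 2127.939 kcal/day.
TEE = 2127.939 × 1.8 = 3830.2902 kcal/day.
Carbohydrate energy = 49% × 3830.2902 = 1876.8422 kcal.
Carbohydrate = 1876.8422 ÷ 4 kcal/g = 469.2105 g.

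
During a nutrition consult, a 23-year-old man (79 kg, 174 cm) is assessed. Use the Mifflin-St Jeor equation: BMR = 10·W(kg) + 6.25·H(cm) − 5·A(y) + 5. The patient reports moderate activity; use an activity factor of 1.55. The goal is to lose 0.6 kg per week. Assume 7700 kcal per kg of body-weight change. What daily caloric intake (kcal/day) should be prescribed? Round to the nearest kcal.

2080 kcal/day

Mifflin-St Jeor (male): BMR = 10(79) + 6.25(174) − 5(23) + 5 = 790 + 1087.5 − 115 + 5 = 1767.5 kcal/day.
TEE = 1767.5 × 1.55 = 2739.625 kcal/day.
Required daily deficit = 0.6 × 7700 ÷ 7 = 660 kcal/day.
Target intake = 2739.625 − 660 = 2079.625 kcal/day.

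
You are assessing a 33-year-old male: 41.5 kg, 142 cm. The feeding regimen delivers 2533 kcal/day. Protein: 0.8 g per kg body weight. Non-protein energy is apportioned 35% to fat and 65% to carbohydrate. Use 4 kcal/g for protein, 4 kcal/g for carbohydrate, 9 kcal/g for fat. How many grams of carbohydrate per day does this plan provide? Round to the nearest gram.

390 g/day

Protein = 0.8 × 41.5 = 33.2 g → 33.2 × 4 = 132.8 kcal.
Non-protein calories = 2533 − 132.8 = 2400.2 kcal.
Fat: 35% × 2400.2 = 840.07 kcal; carbohydrate: 1560.13 kcal.
Carbohydrate: 1560.13 kcal ÷ 4 kcal/g = 390.0325 g.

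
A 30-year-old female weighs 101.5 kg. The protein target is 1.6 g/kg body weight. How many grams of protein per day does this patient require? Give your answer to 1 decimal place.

Protein = 1.6 g/kg × 101.5 kg = 162.4 g/day.

162.4 g/day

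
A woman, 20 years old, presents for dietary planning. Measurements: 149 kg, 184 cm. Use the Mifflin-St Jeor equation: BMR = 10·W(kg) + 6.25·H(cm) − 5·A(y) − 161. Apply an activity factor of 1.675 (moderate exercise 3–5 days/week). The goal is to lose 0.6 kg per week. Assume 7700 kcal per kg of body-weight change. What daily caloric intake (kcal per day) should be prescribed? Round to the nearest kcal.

Mifflin-St Jeor (female): BMR = 10(149) + 6.25(184) − 5(20) − 161 = 1490 + 1150 − 100 − 161 = 2379 kcal/day.
TEE = 2379 × 1.675 = 3984.825 kcal/day.
Required daily deficit = 0.6 × 7700 ÷ 7 = 660 kcal/day.
Target intake = 3984.825 − 660 = 3324.825 kcal/day.

3325 kcal per day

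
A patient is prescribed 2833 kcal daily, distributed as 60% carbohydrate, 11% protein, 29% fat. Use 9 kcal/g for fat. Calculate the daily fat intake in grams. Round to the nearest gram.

Fat energy = 29% × 2833 = 821.57 kcal.
At 9 kcal/g: 821.57 ÷ 9 = 91.2856 g.

91 g/day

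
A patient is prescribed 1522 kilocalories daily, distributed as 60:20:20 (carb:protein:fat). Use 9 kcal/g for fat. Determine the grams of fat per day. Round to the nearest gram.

34 g/day

Fat energy = 20% × 1522 = 304.4 kcal.
At 9 kcal/g: 304.4 ÷ 9 = 33.8222 g.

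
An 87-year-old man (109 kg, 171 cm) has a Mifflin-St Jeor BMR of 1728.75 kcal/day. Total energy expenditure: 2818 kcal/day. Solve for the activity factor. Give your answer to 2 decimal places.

Activity factor = TEE ÷ BMR = 2818 ÷ 1728.75 = 1.63.

1.63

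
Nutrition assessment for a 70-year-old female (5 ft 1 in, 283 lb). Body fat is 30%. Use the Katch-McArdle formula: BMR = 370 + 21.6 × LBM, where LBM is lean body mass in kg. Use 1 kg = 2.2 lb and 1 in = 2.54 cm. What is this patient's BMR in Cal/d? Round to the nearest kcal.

Convert to metric: weight = 283 ÷ 2.2 = 128.6364 kg; height = (5×12 + 1) × 2.54 = 61 × 2.54 = 154.94 cm.
LBM = 128.6364 × (1 − 0.3) = 90.0455 kg. Katch-McArdle: BMR = 370 + 21.6 × 90.0455 = 2314.9818 kcal/day.

2315 Cal/d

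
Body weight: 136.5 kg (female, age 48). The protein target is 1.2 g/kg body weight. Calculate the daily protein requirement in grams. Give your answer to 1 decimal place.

163.8 g/day

Protein = 1.2 g/kg × 136.5 kg = 163.8 g/day.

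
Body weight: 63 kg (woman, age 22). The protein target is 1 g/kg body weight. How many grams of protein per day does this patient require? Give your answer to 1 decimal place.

Protein = 1 g/kg × 63 kg = 63 g/day.

63.0 g/day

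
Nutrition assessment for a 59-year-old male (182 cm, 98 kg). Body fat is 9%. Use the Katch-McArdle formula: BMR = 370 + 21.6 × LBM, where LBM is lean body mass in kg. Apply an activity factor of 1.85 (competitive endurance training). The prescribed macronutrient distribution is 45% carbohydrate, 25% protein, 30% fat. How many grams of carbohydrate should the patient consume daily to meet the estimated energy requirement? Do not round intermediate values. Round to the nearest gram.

LBM = 98 × (1 − 0.09) = 89.18 kg. Katch-McArdle: BMR = 370 + 21.6 × 89.18 = 2296.288 kcal/day.
TEE = 2296.288 × 1.85 = 4248.1328 kcal/day.
Carbohydrate energy = 45% × 4248.1328 = 1911.6598 kcal.
Carbohydrate = 1911.6598 ÷ 4 kcal/g = 477.9149 g.

478 g/day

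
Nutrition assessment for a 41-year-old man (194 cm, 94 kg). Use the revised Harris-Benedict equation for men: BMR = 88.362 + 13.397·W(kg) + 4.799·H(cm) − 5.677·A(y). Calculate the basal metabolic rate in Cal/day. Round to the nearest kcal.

2046 Cal/day

Harris-Benedict: BMR = 88.362 + 13.397(94) + 4.799(194) − 5.677(41) = 2045.929 kcal/day.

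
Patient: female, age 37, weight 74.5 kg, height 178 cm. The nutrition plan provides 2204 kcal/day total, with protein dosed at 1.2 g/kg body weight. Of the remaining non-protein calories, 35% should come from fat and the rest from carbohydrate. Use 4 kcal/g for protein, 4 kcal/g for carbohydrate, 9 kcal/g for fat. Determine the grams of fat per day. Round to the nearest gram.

Protein = 1.2 × 74.5 = 89.4 g → 89.4 × 4 = 357.6 kcal.
Non-protein calories = 2204 − 357.6 = 1846.4 kcal.
Fat: 35% × 1846.4 = 646.24 kcal; carbohydrate: 1200.16 kcal.
Fat: 646.24 kcal ÷ 9 kcal/g = 71.8044 g.

72 g/day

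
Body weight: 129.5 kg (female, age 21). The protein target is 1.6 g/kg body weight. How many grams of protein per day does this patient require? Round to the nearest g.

Protein = 1.6 g/kg × 129.5 kg = 207.2 g/day.

207 g/day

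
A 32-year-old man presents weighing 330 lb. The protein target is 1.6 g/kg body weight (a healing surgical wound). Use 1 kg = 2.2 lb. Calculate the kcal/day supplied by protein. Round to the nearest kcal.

960 kcal/day

Weight in kg = 330 ÷ 2.2 = 150 kg.
Protein = 1.6 g/kg × 150 kg = 240 g/day.
Protein energy = 240 g × 4 kcal/g = 960 kcal/day.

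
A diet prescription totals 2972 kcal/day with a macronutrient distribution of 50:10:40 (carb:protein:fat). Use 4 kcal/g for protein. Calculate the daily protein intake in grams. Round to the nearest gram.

74 g/day

Protein energy = 10% × 2972 = 297.2 kcal.
At 4 kcal/g: 297.2 ÷ 4 = 74.3 g.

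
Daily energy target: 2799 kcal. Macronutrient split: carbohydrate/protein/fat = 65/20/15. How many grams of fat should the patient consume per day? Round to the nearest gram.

Fat energy = 15% × 2799 = 419.85 kcal.
At 9 kcal/g: 419.85 ÷ 9 = 46.65 g.

47 g/day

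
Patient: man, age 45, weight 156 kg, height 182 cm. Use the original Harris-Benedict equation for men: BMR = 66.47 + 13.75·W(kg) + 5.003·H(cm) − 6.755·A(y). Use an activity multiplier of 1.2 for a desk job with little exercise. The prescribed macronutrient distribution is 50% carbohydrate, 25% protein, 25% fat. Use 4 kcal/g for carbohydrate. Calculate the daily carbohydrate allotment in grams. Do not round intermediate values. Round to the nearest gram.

423 g/day

Harris-Benedict: BMR = 66.47 + 13.75(156) + 5.003(182) − 6.755(45) = 2818.041 kcal/day.
TEE = 2818.041 × 1.2 = 3381.6492 kcal/day.
Carbohydrate energy = 50% × 3381.6492 = 1690.8246 kcal.
Carbohydrate = 1690.8246 ÷ 4 kcal/g = 422.7062 g.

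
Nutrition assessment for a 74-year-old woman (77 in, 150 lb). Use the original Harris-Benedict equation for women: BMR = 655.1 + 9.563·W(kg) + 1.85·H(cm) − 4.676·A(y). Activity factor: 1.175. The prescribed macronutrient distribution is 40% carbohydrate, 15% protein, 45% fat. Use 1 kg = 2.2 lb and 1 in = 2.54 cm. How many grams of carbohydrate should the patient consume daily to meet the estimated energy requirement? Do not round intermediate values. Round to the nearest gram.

155 g/day

Convert to metric: weight = 150 ÷ 2.2 = 68.1818 kg; height = 77 × 2.54 = 195.58 cm.
Harris-Benedict: BMR = 655.1 + 9.563(68.1818) + 1.85(195.58) − 4.676(74) = 1322.9217 kcal/day.
TEE = 1322.9217 × 1.175 = 1554.433 kcal/day.
Carbohydrate energy = 40% × 1554.433 = 621.7732 kcal.
Carbohydrate = 621.7732 ÷ 4 kcal/g = 155.4433 g.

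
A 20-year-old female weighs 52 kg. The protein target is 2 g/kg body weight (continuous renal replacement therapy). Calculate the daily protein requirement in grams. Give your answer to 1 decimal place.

Protein = 2 g/kg × 52 kg = 104 g/day.

104.0 g/day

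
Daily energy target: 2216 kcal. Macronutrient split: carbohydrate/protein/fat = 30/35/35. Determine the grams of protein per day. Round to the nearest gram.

Protein energy = 35% × 2216 = 775.6 kcal.
At 4 kcal/g: 775.6 ÷ 4 = 193.9 g.

194 g/day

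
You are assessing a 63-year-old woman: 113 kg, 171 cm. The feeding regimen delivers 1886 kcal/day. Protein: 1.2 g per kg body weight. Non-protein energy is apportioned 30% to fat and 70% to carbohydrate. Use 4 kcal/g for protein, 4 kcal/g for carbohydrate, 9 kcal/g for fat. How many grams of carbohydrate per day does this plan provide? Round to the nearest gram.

235 g/day

Protein = 1.2 × 113 = 135.6 g → 135.6 × 4 = 542.4 kcal.
Non-protein calories = 1886 − 542.4 = 1343.6 kcal.
Fat: 30% × 1343.6 = 403.08 kcal; carbohydrate: 940.52 kcal.
Carbohydrate: 940.52 kcal ÷ 4 kcal/g = 235.13 g.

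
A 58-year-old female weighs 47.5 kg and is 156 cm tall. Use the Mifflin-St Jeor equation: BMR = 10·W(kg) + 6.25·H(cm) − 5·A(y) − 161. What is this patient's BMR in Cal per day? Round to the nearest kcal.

999 Cal per day

Mifflin-St Jeor (female): BMR = 10(47.5) + 6.25(156) − 5(58) − 161 = 475 + 975 − 290 − 161 = 999 kcal/day.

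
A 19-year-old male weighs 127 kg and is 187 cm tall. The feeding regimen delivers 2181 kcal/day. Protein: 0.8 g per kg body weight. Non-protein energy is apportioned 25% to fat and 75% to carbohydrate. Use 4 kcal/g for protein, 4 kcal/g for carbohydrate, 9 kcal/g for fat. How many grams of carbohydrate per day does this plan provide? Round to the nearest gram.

Protein = 0.8 × 127 = 101.6 g → 101.6 × 4 = 406.4 kcal.
Non-protein calories = 2181 − 406.4 = 1774.6 kcal.
Fat: 25% × 1774.6 = 443.65 kcal; carbohydrate: 1330.95 kcal.
Carbohydrate: 1330.95 kcal ÷ 4 kcal/g = 332.7375 g.

333 g/day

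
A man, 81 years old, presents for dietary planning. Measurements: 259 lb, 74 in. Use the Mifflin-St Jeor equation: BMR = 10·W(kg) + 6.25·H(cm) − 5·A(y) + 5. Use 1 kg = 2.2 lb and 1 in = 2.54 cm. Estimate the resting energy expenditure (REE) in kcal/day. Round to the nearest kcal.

Convert to metric: weight = 259 ÷ 2.2 = 117.7273 kg; height = 74 × 2.54 = 187.96 cm.
Mifflin-St Jeor (male): BMR = 10(117.7273) + 6.25(187.96) − 5(81) + 5 = 1177.2727 + 1174.75 − 405 + 5 = 1952.0227 kcal/day.

1952 kcal/day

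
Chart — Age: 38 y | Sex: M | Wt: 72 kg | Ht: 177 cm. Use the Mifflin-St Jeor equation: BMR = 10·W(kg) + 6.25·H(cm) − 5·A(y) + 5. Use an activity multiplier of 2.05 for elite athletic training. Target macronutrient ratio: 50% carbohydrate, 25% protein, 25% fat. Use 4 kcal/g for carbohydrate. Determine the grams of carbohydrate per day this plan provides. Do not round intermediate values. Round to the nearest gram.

421 g/day

Mifflin-St Jeor (male): BMR = 10(72) + 6.25(177) − 5(38) + 5 = 720 + 1106.25 − 190 + 5 = 1641.25 kcal/day.
TEE = 1641.25 × 2.05 = 3364.5625 kcal/day.
Carbohydrate energy = 50% × 3364.5625 = 1682.2813 kcal.
Carbohydrate = 1682.2813 ÷ 4 kcal/g = 420.5703 g.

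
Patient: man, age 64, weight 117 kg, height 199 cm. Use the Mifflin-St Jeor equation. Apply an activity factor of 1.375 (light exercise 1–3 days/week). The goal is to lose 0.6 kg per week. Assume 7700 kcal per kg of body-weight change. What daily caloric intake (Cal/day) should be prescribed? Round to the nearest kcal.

2226 Cal/day

Mifflin-St Jeor (male): BMR = 10(117) + 6.25(199) − 5(64) + 5 = 1170 + 1243.75 − 320 + 5 = 2098.75 kcal/day.
TEE = 2098.75 × 1.375 = 2885.7813 kcal/day.
Required daily deficit = 0.6 × 7700 ÷ 7 = 660 kcal/day.
Target intake = 2885.7813 − 660 = 2225.7813 kcal/day.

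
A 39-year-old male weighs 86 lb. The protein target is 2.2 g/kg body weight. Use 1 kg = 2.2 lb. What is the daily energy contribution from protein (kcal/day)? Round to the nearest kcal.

Weight in kg = 86 ÷ 2.2 = 39.0909 kg.
Protein = 2.2 g/kg × 39.0909 kg = 86 g/day.
Protein energy = 86 g × 4 kcal/g = 344 kcal/day.

344 kcal/day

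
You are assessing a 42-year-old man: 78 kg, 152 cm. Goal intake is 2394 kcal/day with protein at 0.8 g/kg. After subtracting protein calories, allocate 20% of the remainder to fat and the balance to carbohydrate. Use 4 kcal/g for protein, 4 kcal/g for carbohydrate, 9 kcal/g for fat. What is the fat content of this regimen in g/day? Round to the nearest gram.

48 g/day

Protein = 0.8 × 78 = 62.4 g → 62.4 × 4 = 249.6 kcal.
Non-protein calories = 2394 − 249.6 = 2144.4 kcal.
Fat: 20% × 2144.4 = 428.88 kcal; carbohydrate: 1715.52 kcal.
Fat: 428.88 kcal ÷ 9 kcal/g = 47.6533 g.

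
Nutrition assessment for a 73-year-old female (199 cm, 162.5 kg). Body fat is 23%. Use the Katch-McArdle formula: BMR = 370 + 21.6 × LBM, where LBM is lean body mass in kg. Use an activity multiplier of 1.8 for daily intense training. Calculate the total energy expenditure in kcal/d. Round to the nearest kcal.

5531 kcal/d

LBM = 162.5 × (1 − 0.23) = 125.125 kg. Katch-McArdle: BMR = 370 + 21.6 × 125.125 = 3072.7 kcal/day.
TEE = BMR × activity factor = 3072.7 × 1.8 = 5530.86 kcal/day.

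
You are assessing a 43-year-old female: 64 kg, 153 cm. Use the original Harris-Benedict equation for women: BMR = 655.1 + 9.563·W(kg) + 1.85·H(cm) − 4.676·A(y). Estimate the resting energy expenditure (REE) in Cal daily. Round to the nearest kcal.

1349 Cal daily

Harris-Benedict: BMR = 655.1 + 9.563(64) + 1.85(153) − 4.676(43) = 1349.114 kcal/day.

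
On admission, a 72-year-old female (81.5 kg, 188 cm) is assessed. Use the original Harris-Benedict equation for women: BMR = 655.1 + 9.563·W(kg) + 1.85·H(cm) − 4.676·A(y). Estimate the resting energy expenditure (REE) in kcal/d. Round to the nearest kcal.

Harris-Benedict: BMR = 655.1 + 9.563(81.5) + 1.85(188) − 4.676(72) = 1445.6125 kcal/day.

1446 kcal/d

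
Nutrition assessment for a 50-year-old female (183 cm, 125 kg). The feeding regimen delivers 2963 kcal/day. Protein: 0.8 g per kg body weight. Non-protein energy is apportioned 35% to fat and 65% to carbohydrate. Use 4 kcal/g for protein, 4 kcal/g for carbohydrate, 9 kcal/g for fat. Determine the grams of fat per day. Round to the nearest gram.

Protein = 0.8 × 125 = 100 g → 100 × 4 = 400 kcal.
Non-protein calories = 2963 − 400 = 2563 kcal.
Fat: 35% × 2563 = 897.05 kcal; carbohydrate: 1665.95 kcal.
Fat: 897.05 kcal ÷ 9 kcal/g = 99.6722 g.

100 g/day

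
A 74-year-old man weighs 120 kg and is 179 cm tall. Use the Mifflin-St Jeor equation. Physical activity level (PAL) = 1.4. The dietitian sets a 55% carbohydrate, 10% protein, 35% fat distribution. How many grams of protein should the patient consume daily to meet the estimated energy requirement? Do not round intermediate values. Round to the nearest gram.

Mifflin-St Jeor (male): BMR = 10(120) + 6.25(179) − 5(74) + 5 = 1200 + 1118.75 − 370 + 5 = 1953.75 kcal/day.
TEE = 1953.75 × 1.4 = 2735.25 kcal/day.
Protein energy = 10% × 2735.25 = 273.525 kcal.
Protein = 273.525 ÷ 4 kcal/g = 68.3813 g.

68 g/day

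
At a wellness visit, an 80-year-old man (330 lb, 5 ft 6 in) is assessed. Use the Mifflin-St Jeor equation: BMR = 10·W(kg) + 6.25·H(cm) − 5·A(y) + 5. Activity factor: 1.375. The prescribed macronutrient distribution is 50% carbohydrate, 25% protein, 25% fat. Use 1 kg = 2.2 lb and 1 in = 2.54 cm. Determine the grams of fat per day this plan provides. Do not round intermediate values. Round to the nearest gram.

Convert to metric: weight = 330 ÷ 2.2 = 150 kg; height = (5×12 + 6) × 2.54 = 66 × 2.54 = 167.64 cm.
Mifflin-St Jeor (male): BMR = 10(150) + 6.25(167.64) − 5(80) + 5 = 1500 + 1047.75 − 400 + 5 = 2152.75 kcal/day.
TEE = 2152.75 × 1.375 = 2960.0313 kcal/day.
Fat energy = 25% × 2960.0313 = 740.0078 kcal.
Fat = 740.0078 ÷ 9 kcal/g = 82.2231 g.

82 g/day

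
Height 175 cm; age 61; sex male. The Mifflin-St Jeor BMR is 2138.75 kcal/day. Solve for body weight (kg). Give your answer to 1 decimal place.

2138.75 = 10·W + 6.25(175) − 5(61) + 5
10·W = 2138.75 − 793.75 = 1345, so W = 134.5 kg.

134.5 kg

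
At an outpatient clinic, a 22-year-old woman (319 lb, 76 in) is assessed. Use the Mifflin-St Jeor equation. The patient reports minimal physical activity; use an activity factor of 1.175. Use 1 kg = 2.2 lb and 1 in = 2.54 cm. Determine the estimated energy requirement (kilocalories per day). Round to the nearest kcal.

2803 kilocalories per day

Convert to metric: weight = 319 ÷ 2.2 = 145 kg; height = 76 × 2.54 = 193.04 cm.
Mifflin-St Jeor (female): BMR = 10(145) + 6.25(193.04) − 5(22) − 161 = 1450 + 1206.5 − 110 − 161 = 2385.5 kcal/day.
TEE = BMR × activity factor = 2385.5 × 1.175 = 2802.9625 kcal/day.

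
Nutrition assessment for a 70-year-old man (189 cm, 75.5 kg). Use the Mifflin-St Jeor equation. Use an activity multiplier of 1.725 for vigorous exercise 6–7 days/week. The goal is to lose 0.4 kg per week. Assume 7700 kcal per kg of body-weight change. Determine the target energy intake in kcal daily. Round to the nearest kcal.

2305 kcal daily

Mifflin-St Jeor (male): BMR = 10(75.5) + 6.25(189) − 5(70) + 5 = 755 + 1181.25 − 350 + 5 = 1591.25 kcal/day.
TEE = 1591.25 × 1.725 = 2744.9063 kcal/day.
Required daily deficit = 0.4 × 7700 ÷ 7 = 440 kcal/day.
Target intake = 2744.9063 − 440 = 2304.9063 kcal/day.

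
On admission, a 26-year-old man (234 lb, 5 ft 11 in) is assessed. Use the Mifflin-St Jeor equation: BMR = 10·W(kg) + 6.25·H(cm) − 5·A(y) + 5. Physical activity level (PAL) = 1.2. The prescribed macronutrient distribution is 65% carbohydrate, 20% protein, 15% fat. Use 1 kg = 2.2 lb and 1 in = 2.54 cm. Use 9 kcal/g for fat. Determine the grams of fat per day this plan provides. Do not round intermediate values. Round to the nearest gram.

Convert to metric: weight = 234 ÷ 2.2 = 106.3636 kg; height = (5×12 + 11) × 2.54 = 71 × 2.54 = 180.34 cm.
Mifflin-St Jeor (male): BMR = 10(106.3636) + 6.25(180.34) − 5(26) + 5 = 1063.6364 + 1127.125 − 130 + 5 = 2065.7614 kcal/day.
TEE = 2065.7614 × 1.2 = 2478.9136 kcal/day.
Fat energy = 15% × 2478.9136 = 371.837 kcal.
Fat = 371.837 ÷ 9 kcal/g = 41.3152 g.

41 g/day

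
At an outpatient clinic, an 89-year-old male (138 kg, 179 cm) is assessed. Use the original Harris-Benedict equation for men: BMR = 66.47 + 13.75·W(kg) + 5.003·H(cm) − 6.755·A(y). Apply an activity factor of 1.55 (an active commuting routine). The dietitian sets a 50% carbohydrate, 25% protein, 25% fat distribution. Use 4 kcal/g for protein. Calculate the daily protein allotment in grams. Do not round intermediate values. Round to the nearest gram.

Harris-Benedict: BMR = 66.47 + 13.75(138) + 5.003(179) − 6.755(89) = 2258.312 kcal/day.
TEE = 2258.312 × 1.55 = 3500.3836 kcal/day.
Protein energy = 25% × 3500.3836 = 875.0959 kcal.
Protein = 875.0959 ÷ 4 kcal/g = 218.774 g.

219 g/day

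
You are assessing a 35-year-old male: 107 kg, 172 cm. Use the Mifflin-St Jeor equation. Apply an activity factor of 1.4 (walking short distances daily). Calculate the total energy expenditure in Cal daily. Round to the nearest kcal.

2765 Cal daily

Mifflin-St Jeor (male): BMR = 10(107) + 6.25(172) − 5(35) + 5 = 1070 + 1075 − 175 + 5 = 1975 kcal/day.
TEE = BMR × activity factor = 1975 × 1.4 = 2765 kcal/day.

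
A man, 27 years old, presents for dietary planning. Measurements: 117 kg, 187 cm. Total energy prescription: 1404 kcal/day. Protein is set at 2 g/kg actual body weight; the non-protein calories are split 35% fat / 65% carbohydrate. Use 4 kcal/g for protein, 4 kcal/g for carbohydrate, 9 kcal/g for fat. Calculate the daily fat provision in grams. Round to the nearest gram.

Protein = 2 × 117 = 234 g → 234 × 4 = 936 kcal.
Non-protein calories = 1404 − 936 = 468 kcal.
Fat: 35% × 468 = 163.8 kcal; carbohydrate: 304.2 kcal.
Fat: 163.8 kcal ÷ 9 kcal/g = 18.2 g.

18 g/day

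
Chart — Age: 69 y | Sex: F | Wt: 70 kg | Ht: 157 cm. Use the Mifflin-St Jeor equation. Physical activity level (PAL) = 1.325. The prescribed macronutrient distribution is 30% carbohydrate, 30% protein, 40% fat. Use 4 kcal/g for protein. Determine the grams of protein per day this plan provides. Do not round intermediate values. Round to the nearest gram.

Mifflin-St Jeor (female): BMR = 10(70) + 6.25(157) − 5(69) − 161 = 700 + 981.25 − 345 − 161 = 1175.25 kcal/day.
TEE = 1175.25 × 1.325 = 1557.2063 kcal/day.
Protein energy = 30% × 1557.2063 = 467.1619 kcal.
Protein = 467.1619 ÷ 4 kcal/g = 116.7905 g.

117 g/day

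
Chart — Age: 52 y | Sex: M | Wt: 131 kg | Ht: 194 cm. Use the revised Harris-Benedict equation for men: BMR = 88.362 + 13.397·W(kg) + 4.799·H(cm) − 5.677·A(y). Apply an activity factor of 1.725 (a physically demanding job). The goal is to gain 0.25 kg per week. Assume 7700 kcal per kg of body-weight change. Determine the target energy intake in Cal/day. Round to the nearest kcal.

4552 Cal/day

Harris-Benedict: BMR = 88.362 + 13.397(131) + 4.799(194) − 5.677(52) = 2479.171 kcal/day.
TEE = 2479.171 × 1.725 = 4276.57 kcal/day.
Required daily surplus = 0.25 × 7700 ÷ 7 = 275 kcal/day.
Target intake = 4276.57 + 275 = 4551.57 kcal/day.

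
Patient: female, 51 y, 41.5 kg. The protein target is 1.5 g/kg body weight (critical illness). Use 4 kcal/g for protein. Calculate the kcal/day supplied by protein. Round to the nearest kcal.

249 kcal/day

Protein = 1.5 g/kg × 41.5 kg = 62.25 g/day.
Protein energy = 62.25 g × 4 kcal/g = 249 kcal/day.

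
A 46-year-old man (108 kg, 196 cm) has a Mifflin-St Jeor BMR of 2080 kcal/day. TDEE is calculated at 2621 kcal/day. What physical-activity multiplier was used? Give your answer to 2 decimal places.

1.26

Activity factor = TEE ÷ BMR = 2621 ÷ 2080 = 1.26.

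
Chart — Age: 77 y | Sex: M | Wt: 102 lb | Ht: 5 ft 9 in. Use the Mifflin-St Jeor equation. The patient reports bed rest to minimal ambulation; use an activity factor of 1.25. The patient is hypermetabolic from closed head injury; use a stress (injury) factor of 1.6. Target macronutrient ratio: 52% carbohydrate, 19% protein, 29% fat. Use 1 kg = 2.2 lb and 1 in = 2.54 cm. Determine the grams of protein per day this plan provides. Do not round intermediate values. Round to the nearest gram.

112 g/day

Convert to metric: weight = 102 ÷ 2.2 = 46.3636 kg; height = (5×12 + 9) × 2.54 = 69 × 2.54 = 175.26 cm.
Mifflin-St Jeor (male): BMR = 10(46.3636) + 6.25(175.26) − 5(77) + 5 = 463.6364 + 1095.375 − 385 + 5 = 1179.0114 kcal/day.
TEE = 1179.0114 × 1.25 = 1473.7642 kcal/day.
With stress factor 1.6: 1473.7642 × 1.6 = 2358.0227 kcal/day.
Protein energy = 19% × 2358.0227 = 448.0243 kcal.
Protein = 448.0243 ÷ 4 kcal/g = 112.0061 g.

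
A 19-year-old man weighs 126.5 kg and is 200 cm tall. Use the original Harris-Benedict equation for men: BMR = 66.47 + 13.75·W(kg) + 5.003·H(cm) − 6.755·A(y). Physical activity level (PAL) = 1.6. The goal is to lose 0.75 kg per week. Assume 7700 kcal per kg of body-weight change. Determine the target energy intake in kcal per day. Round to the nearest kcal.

Harris-Benedict: BMR = 66.47 + 13.75(126.5) + 5.003(200) − 6.755(19) = 2678.1 kcal/day.
TEE = 2678.1 × 1.6 = 4284.96 kcal/day.
Required daily deficit = 0.75 × 7700 ÷ 7 = 825 kcal/day.
Target intake = 4284.96 − 825 = 3459.96 kcal/day.

3460 kcal per day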